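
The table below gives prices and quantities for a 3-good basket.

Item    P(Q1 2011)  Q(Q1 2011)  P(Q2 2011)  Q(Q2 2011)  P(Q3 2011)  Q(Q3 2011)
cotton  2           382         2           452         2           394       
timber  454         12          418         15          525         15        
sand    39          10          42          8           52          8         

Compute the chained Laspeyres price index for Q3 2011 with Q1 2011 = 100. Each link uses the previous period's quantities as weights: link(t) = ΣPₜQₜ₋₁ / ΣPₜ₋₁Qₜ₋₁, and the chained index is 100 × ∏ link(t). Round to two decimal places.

Link Q1 2011→Q2 2011:
ΣP(Q2 2011)Q(Q1 2011) = 2×382 + 418×12 + 42×10 = 764 + 5016 + 420 = 6200
ΣP(Q1 2011)Q(Q1 2011) = 2×382 + 454×12 + 39×10 = 764 + 5448 + 390 = 6602
link = 6200/6602 = 0.939109
Link Q2 2011→Q3 2011:
ΣP(Q3 2011)Q(Q2 2011) = 2×452 + 525×15 + 52×8 = 904 + 7875 + 416 = 9195
ΣP(Q2 2011)Q(Q2 2011) = 2×452 + 418×15 + 42×8 = 904 + 6270 + 336 = 7510
link = 9195/7510 = 1.224368
Chained index = 100 × 0.939109 × 1.224368 = 114.9815

114.98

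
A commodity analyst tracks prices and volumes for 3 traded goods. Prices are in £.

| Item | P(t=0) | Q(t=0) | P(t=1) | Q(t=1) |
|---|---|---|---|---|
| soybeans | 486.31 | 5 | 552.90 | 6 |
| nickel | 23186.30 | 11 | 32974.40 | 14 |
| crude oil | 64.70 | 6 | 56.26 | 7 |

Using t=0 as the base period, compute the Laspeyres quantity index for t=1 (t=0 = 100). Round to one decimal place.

Laspeyres quantity index uses base-period prices as weights.
ΣP(t=0)·Q(t=1) = 486.31×6 + 23186.30×14 + 64.70×7 = 2917.86 + 324608.2 + 452.9 = 327978.96
ΣP(t=0)·Q(t=0) = 486.31×5 + 23186.30×11 + 64.70×6 = 2431.55 + 255049.3 + 388.2 = 257869.05
Index = 327978.96 / 257869.05 × 100 = 127.1882

127.2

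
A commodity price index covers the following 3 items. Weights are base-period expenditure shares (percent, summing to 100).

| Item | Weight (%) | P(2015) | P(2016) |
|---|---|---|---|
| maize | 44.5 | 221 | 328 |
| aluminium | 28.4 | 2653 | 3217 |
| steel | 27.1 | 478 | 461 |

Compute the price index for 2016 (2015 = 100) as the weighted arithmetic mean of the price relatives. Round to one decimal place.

maize: 44.5 × (328/221) = 44.5 × 1.484163 = 66.0452
aluminium: 28.4 × (3217/2653) = 28.4 × 1.212590 = 34.4375
steel: 27.1 × (461/478) = 27.1 × 0.964435 = 26.1362
Index = Σ wᵢ·(p₁ᵢ/p₀ᵢ) = 66.0452 + 34.4375 + 26.1362 = 126.6190

126.6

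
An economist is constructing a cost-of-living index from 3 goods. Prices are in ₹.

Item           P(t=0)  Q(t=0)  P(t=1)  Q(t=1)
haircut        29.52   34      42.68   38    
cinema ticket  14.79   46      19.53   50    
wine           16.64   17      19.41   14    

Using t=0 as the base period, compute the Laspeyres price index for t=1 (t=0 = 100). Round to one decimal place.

Laspeyres price index uses base-period quantities as weights.
ΣP(t=1)·Q(t=0) = 42.68×34 + 19.53×46 + 19.41×17 = 1451.12 + 898.38 + 329.97 = 2679.47
ΣP(t=0)·Q(t=0) = 29.52×34 + 14.79×46 + 16.64×17 = 1003.68 + 680.34 + 282.88 = 1966.9
Index = 2679.47 / 1966.9 × 100 = 136.2281

136.2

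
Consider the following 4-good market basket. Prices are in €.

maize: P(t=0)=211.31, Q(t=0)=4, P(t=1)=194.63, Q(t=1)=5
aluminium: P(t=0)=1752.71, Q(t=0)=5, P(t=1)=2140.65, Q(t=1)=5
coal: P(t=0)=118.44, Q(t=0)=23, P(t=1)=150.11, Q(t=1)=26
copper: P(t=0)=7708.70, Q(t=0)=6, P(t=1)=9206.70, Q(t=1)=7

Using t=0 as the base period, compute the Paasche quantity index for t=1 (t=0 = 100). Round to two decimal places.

114.04

Paasche quantity index uses current-period prices as weights.
ΣP(t=1)·Q(t=1) = 194.63×5 + 2140.65×5 + 150.11×26 + 9206.70×7 = 973.15 + 10703.25 + 3902.86 + 64446.9 = 80026.16
ΣP(t=1)·Q(t=0) = 194.63×4 + 2140.65×5 + 150.11×23 + 9206.70×6 = 778.52 + 10703.25 + 3452.53 + 55240.2 = 70174.5
Index = 80026.16 / 70174.5 × 100 = 114.0388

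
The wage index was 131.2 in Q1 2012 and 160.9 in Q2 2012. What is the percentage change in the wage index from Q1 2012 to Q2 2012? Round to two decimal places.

Change = (160.9 − 131.2) / 131.2 × 100
       = 29.7 / 131.2 × 100 = 22.6372%

22.64%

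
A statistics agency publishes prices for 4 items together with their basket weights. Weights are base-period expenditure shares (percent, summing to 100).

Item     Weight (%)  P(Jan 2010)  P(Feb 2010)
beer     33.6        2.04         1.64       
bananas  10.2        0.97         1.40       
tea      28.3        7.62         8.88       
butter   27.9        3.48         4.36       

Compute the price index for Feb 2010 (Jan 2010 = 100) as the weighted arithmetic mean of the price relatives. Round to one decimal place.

beer: 33.6 × (1.64/2.04) = 33.6 × 0.803922 = 27.0118
bananas: 10.2 × (1.40/0.97) = 10.2 × 1.443299 = 14.7216
tea: 28.3 × (8.88/7.62) = 28.3 × 1.165354 = 32.9795
butter: 27.9 × (4.36/3.48) = 27.9 × 1.252874 = 34.9552
Index = Σ wᵢ·(p₁ᵢ/p₀ᵢ) = 27.0118 + 14.7216 + 32.9795 + 34.9552 = 109.6681

109.7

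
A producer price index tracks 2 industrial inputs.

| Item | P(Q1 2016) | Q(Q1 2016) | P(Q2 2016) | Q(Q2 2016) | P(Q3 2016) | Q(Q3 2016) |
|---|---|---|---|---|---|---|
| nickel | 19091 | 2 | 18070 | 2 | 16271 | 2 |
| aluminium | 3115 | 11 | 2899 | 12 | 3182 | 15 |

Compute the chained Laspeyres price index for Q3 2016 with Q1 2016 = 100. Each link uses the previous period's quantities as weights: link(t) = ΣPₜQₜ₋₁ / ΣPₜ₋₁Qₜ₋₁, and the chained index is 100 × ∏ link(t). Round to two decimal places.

Link Q1 2016→Q2 2016:
ΣP(Q2 2016)Q(Q1 2016) = 18070×2 + 2899×11 = 36140 + 31889 = 68029
ΣP(Q1 2016)Q(Q1 2016) = 19091×2 + 3115×11 = 38182 + 34265 = 72447
link = 68029/72447 = 0.939017
Link Q2 2016→Q3 2016:
ΣP(Q3 2016)Q(Q2 2016) = 16271×2 + 3182×12 = 32542 + 38184 = 70726
ΣP(Q2 2016)Q(Q2 2016) = 18070×2 + 2899×12 = 36140 + 34788 = 70928
link = 70726/70928 = 0.997152
Chained index = 100 × 0.939017 × 0.997152 = 93.6343

93.63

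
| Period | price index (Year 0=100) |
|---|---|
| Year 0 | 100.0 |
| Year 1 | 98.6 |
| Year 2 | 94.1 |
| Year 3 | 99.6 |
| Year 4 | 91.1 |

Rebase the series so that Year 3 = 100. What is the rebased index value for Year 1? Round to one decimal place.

99.0

Rebased(Year 1) = 98.6 / 99.6 × 100 = 98.9960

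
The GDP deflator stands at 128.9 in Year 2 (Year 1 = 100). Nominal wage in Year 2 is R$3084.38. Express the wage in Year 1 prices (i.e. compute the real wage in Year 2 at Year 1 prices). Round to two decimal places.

Real = Nominal ÷ (Index/100) = 3084.38 ÷ (128.9/100)
     = 3084.38 ÷ 1.289 = 2392.8472

2392.85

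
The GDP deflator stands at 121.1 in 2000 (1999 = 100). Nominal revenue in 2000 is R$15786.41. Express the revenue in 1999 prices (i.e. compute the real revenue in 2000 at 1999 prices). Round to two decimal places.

Real = Nominal ÷ (Index/100) = 15786.41 ÷ (121.1/100)
     = 15786.41 ÷ 1.211 = 13035.8464

13035.85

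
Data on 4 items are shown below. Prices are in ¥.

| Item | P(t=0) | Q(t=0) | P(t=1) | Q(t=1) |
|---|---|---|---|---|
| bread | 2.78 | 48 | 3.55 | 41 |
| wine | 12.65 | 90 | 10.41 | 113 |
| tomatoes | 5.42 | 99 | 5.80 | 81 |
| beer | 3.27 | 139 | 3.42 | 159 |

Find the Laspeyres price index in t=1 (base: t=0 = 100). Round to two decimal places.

95.31

Laspeyres price index uses base-period quantities as weights.
ΣP(t=1)·Q(t=0) = 3.55×48 + 10.41×90 + 5.80×99 + 3.42×139 = 170.4 + 936.9 + 574.2 + 475.38 = 2156.88
ΣP(t=0)·Q(t=0) = 2.78×48 + 12.65×90 + 5.42×99 + 3.27×139 = 133.44 + 1138.5 + 536.58 + 454.53 = 2263.05
Index = 2156.88 / 2263.05 × 100 = 95.3085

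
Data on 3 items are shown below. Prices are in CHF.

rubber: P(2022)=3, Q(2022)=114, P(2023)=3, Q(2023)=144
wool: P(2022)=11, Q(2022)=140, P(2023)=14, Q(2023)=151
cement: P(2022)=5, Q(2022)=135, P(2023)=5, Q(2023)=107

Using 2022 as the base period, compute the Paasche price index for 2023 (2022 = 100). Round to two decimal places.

117.24

Paasche price index uses current-period quantities as weights.
ΣP(2023)·Q(2023) = 3×144 + 14×151 + 5×107 = 432 + 2114 + 535 = 3081
ΣP(2022)·Q(2023) = 3×144 + 11×151 + 5×107 = 432 + 1661 + 535 = 2628
Index = 3081 / 2628 × 100 = 117.2374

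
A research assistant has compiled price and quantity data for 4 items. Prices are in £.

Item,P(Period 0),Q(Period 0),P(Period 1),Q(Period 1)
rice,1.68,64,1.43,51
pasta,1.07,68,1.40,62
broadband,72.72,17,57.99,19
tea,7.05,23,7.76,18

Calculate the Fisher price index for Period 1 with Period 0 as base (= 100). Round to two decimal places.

84.98

Laspeyres component (base-period weights):
ΣP(Period 1)Q(Period 0) = 1.43×64 + 1.40×68 + 57.99×17 + 7.76×23 = 91.52 + 95.2 + 985.83 + 178.48 = 1351.03
ΣP(Period 0)Q(Period 0) = 1.68×64 + 1.07×68 + 72.72×17 + 7.05×23 = 107.52 + 72.76 + 1236.24 + 162.15 = 1578.67
L = 1351.03 / 1578.67 × 100 = 85.5803
Paasche component (current-period weights):
ΣP(Period 1)Q(Period 1) = 1.43×51 + 1.40×62 + 57.99×19 + 7.76×18 = 72.93 + 86.8 + 1101.81 + 139.68 = 1401.22
ΣP(Period 0)Q(Period 1) = 1.68×51 + 1.07×62 + 72.72×19 + 7.05×18 = 85.68 + 66.34 + 1381.68 + 126.9 = 1660.6
P = 1401.22 / 1660.6 × 100 = 84.3803
Fisher = √(L × P) = √(85.5803 × 84.3803) = 84.9782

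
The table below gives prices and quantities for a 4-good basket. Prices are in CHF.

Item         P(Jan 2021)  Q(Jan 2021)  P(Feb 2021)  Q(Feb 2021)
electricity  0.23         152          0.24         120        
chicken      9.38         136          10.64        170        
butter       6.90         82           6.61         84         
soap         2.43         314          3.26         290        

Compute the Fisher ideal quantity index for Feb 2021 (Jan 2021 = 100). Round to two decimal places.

109.80

Laspeyres component (base-period weights):
ΣP(Jan 2021)Q(Feb 2021) = 0.23×120 + 9.38×170 + 6.90×84 + 2.43×290 = 27.6 + 1594.6 + 579.6 + 704.7 = 2906.5
ΣP(Jan 2021)Q(Jan 2021) = 0.23×152 + 9.38×136 + 6.90×82 + 2.43×314 = 34.96 + 1275.68 + 565.8 + 763.02 = 2639.46
L = 2906.5 / 2639.46 × 100 = 110.1172
Paasche component (current-period weights):
ΣP(Feb 2021)Q(Feb 2021) = 0.24×120 + 10.64×170 + 6.61×84 + 3.26×290 = 28.8 + 1808.8 + 555.24 + 945.4 = 3338.24
ΣP(Feb 2021)Q(Jan 2021) = 0.24×152 + 10.64×136 + 6.61×82 + 3.26×314 = 36.48 + 1447.04 + 542.02 + 1023.64 = 3049.18
P = 3338.24 / 3049.18 × 100 = 109.4799
Fisher = √(L × P) = √(110.1172 × 109.4799) = 109.7981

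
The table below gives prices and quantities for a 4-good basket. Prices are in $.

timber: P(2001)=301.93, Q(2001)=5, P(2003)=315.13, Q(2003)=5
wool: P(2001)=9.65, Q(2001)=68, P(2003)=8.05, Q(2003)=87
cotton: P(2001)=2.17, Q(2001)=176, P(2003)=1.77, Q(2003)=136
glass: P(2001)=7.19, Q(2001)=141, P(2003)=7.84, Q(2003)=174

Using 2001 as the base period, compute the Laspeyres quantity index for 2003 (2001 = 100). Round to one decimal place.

Laspeyres quantity index uses base-period prices as weights.
ΣP(2001)·Q(2003) = 301.93×5 + 9.65×87 + 2.17×136 + 7.19×174 = 1509.65 + 839.55 + 295.12 + 1251.06 = 3895.38
ΣP(2001)·Q(2001) = 301.93×5 + 9.65×68 + 2.17×176 + 7.19×141 = 1509.65 + 656.2 + 381.92 + 1013.79 = 3561.56
Index = 3895.38 / 3561.56 × 100 = 109.3729

109.4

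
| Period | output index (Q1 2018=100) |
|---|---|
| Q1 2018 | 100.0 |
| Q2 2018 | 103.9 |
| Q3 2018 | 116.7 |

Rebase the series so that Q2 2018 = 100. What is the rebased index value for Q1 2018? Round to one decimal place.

Rebased(Q1 2018) = 100.0 / 103.9 × 100 = 96.2464

96.2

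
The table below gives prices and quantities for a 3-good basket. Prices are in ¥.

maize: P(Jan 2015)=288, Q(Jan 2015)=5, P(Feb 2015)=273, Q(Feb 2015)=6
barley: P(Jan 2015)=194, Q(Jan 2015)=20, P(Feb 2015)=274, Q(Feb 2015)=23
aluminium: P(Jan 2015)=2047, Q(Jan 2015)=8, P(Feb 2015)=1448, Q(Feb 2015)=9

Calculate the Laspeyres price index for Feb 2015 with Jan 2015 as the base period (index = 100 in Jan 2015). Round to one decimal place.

Laspeyres price index uses base-period quantities as weights.
ΣP(Feb 2015)·Q(Jan 2015) = 273×5 + 274×20 + 1448×8 = 1365 + 5480 + 11584 = 18429
ΣP(Jan 2015)·Q(Jan 2015) = 288×5 + 194×20 + 2047×8 = 1440 + 3880 + 16376 = 21696
Index = 18429 / 21696 × 100 = 84.9419

84.9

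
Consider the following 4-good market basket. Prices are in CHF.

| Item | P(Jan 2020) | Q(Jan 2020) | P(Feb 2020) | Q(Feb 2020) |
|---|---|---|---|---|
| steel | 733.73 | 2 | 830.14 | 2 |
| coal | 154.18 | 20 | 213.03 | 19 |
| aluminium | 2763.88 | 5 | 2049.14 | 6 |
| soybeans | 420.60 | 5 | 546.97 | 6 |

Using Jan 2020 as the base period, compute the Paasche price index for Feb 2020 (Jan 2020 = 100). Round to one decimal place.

Paasche price index uses current-period quantities as weights.
ΣP(Feb 2020)·Q(Feb 2020) = 830.14×2 + 213.03×19 + 2049.14×6 + 546.97×6 = 1660.28 + 4047.57 + 12294.84 + 3281.82 = 21284.51
ΣP(Jan 2020)·Q(Feb 2020) = 733.73×2 + 154.18×19 + 2763.88×6 + 420.60×6 = 1467.46 + 2929.42 + 16583.28 + 2523.6 = 23503.76
Index = 21284.51 / 23503.76 × 100 = 90.5579

90.6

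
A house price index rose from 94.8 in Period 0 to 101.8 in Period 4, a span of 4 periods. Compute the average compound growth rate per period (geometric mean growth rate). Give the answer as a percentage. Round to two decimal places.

Growth factor = (101.8/94.8)^(1/4) = (1.073840)^(1/4) = 1.017970
Growth rate = 1.017970 − 1 = 0.017970 = 1.7970%

1.80%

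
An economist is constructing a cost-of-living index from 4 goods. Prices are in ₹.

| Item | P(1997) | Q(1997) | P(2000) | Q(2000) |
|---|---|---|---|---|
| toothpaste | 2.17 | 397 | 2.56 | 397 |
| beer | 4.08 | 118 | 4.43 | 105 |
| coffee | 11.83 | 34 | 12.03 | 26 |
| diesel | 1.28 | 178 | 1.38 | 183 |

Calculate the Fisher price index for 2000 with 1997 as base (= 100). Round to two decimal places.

111.46

Laspeyres component (base-period weights):
ΣP(2000)Q(1997) = 2.56×397 + 4.43×118 + 12.03×34 + 1.38×178 = 1016.32 + 522.74 + 409.02 + 245.64 = 2193.72
ΣP(1997)Q(1997) = 2.17×397 + 4.08×118 + 11.83×34 + 1.28×178 = 861.49 + 481.44 + 402.22 + 227.84 = 1972.99
L = 2193.72 / 1972.99 × 100 = 111.1876
Paasche component (current-period weights):
ΣP(2000)Q(2000) = 2.56×397 + 4.43×105 + 12.03×26 + 1.38×183 = 1016.32 + 465.15 + 312.78 + 252.54 = 2046.79
ΣP(1997)Q(2000) = 2.17×397 + 4.08×105 + 11.83×26 + 1.28×183 = 861.49 + 428.4 + 307.58 + 234.24 = 1831.71
P = 2046.79 / 1831.71 × 100 = 111.7420
Fisher = √(L × P) = √(111.1876 × 111.7420) = 111.4645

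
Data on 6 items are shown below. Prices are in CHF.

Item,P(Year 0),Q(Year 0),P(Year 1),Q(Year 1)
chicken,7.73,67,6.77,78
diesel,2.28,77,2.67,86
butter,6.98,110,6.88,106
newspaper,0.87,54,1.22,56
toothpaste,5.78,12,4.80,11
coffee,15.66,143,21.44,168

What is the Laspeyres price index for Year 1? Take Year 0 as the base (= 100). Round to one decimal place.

Laspeyres price index uses base-period quantities as weights.
ΣP(Year 1)·Q(Year 0) = 6.77×67 + 2.67×77 + 6.88×110 + 1.22×54 + 4.80×12 + 21.44×143 = 453.59 + 205.59 + 756.8 + 65.88 + 57.6 + 3065.92 = 4605.38
ΣP(Year 0)·Q(Year 0) = 7.73×67 + 2.28×77 + 6.98×110 + 0.87×54 + 5.78×12 + 15.66×143 = 517.91 + 175.56 + 767.8 + 46.98 + 69.36 + 2239.38 = 3816.99
Index = 4605.38 / 3816.99 × 100 = 120.6548

120.7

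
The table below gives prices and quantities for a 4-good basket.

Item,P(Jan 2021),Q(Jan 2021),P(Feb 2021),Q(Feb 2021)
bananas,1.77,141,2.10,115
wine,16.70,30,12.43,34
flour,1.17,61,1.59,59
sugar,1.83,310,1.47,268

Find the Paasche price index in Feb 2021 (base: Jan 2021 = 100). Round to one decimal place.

Paasche price index uses current-period quantities as weights.
ΣP(Feb 2021)·Q(Feb 2021) = 2.10×115 + 12.43×34 + 1.59×59 + 1.47×268 = 241.5 + 422.62 + 93.81 + 393.96 = 1151.89
ΣP(Jan 2021)·Q(Feb 2021) = 1.77×115 + 16.70×34 + 1.17×59 + 1.83×268 = 203.55 + 567.8 + 69.03 + 490.44 = 1330.82
Index = 1151.89 / 1330.82 × 100 = 86.5549

86.6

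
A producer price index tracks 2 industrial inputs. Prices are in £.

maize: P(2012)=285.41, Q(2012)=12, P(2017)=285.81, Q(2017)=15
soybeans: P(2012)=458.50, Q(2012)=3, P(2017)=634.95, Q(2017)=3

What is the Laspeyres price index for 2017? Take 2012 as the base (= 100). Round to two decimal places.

111.13

Laspeyres price index uses base-period quantities as weights.
ΣP(2017)·Q(2012) = 285.81×12 + 634.95×3 = 3429.72 + 1904.85 = 5334.57
ΣP(2012)·Q(2012) = 285.41×12 + 458.50×3 = 3424.92 + 1375.5 = 4800.42
Index = 5334.57 / 4800.42 × 100 = 111.1272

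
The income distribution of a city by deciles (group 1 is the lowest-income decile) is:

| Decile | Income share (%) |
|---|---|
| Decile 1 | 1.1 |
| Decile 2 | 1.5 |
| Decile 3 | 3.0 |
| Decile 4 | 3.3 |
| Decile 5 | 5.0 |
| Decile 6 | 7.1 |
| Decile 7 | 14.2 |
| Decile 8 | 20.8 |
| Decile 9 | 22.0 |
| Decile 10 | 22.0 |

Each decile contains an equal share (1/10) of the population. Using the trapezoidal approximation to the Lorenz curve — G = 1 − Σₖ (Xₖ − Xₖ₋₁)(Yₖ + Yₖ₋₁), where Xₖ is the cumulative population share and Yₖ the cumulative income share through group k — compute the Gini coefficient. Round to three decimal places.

0.455

Cumulative income shares Yₖ: 0.0110, 0.0260, 0.0560, 0.0890, 0.1390, 0.2100, 0.3520, 0.5600, 0.7800, 1.0000
Σ (Xₖ−Xₖ₋₁)(Yₖ+Yₖ₋₁) = (1/10)(0.0110+0.0000) + (1/10)(0.0260+0.0110) + (1/10)(0.0560+0.0260) + (1/10)(0.0890+0.0560) + (1/10)(0.1390+0.0890) + (1/10)(0.2100+0.1390) + (1/10)(0.3520+0.2100) + (1/10)(0.5600+0.3520) + (1/10)(0.7800+0.5600) + (1/10)(1.0000+0.7800)
  = 0.0011 + 0.0037 + 0.0082 + 0.0145 + 0.0228 + 0.0349 + 0.0562 + 0.0912 + 0.1340 + 0.1780 = 0.5446
G = 1 − 0.5446 = 0.4554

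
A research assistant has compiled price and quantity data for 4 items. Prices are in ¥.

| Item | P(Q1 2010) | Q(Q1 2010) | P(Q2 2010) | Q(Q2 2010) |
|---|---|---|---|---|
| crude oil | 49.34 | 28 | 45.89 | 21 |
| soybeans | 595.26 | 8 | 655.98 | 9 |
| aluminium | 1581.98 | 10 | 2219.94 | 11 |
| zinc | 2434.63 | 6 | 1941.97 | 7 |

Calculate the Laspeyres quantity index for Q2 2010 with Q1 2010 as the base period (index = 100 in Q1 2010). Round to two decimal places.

111.67

Laspeyres quantity index uses base-period prices as weights.
ΣP(Q1 2010)·Q(Q2 2010) = 49.34×21 + 595.26×9 + 1581.98×11 + 2434.63×7 = 1036.14 + 5357.34 + 17401.78 + 17042.41 = 40837.67
ΣP(Q1 2010)·Q(Q1 2010) = 49.34×28 + 595.26×8 + 1581.98×10 + 2434.63×6 = 1381.52 + 4762.08 + 15819.8 + 14607.78 = 36571.18
Index = 40837.67 / 36571.18 × 100 = 111.6663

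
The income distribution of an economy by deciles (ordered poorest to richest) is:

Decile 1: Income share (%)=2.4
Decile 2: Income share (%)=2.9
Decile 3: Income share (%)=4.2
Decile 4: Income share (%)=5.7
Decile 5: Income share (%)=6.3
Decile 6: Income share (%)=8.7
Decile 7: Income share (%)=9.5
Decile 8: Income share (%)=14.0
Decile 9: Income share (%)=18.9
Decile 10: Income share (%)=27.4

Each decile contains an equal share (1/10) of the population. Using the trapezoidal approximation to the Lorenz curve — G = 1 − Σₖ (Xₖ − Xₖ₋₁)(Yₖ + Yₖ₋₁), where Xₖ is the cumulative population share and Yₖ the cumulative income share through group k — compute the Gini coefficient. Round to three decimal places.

Cumulative income shares Yₖ: 0.0240, 0.0530, 0.0950, 0.1520, 0.2150, 0.3020, 0.3970, 0.5370, 0.7260, 1.0000
Σ (Xₖ−Xₖ₋₁)(Yₖ+Yₖ₋₁) = (1/10)(0.0240+0.0000) + (1/10)(0.0530+0.0240) + (1/10)(0.0950+0.0530) + (1/10)(0.1520+0.0950) + (1/10)(0.2150+0.1520) + (1/10)(0.3020+0.2150) + (1/10)(0.3970+0.3020) + (1/10)(0.5370+0.3970) + (1/10)(0.7260+0.5370) + (1/10)(1.0000+0.7260)
  = 0.0024 + 0.0077 + 0.0148 + 0.0247 + 0.0367 + 0.0517 + 0.0699 + 0.0934 + 0.1263 + 0.1726 = 0.6002
G = 1 − 0.6002 = 0.3998

0.400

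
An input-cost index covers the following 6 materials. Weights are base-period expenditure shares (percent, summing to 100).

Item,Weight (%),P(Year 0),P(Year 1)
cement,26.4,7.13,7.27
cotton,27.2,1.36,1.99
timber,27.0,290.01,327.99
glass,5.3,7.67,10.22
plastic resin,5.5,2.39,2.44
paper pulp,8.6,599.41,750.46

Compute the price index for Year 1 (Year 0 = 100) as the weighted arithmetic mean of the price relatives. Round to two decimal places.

120.70

cement: 26.4 × (7.27/7.13) = 26.4 × 1.019635 = 26.9184
cotton: 27.2 × (1.99/1.36) = 27.2 × 1.463235 = 39.8000
timber: 27.0 × (327.99/290.01) = 27.0 × 1.130961 = 30.5359
glass: 5.3 × (10.22/7.67) = 5.3 × 1.332464 = 7.0621
plastic resin: 5.5 × (2.44/2.39) = 5.5 × 1.020921 = 5.6151
paper pulp: 8.6 × (750.46/599.41) = 8.6 × 1.251998 = 10.7672
Index = Σ wᵢ·(p₁ᵢ/p₀ᵢ) = 26.9184 + 39.8000 + 30.5359 + 7.0621 + 5.6151 + 10.7672 = 120.6986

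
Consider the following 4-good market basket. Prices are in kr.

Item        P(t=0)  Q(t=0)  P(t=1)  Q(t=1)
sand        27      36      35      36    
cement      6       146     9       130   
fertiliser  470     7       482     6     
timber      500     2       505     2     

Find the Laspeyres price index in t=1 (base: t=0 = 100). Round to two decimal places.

Laspeyres price index uses base-period quantities as weights.
ΣP(t=1)·Q(t=0) = 35×36 + 9×146 + 482×7 + 505×2 = 1260 + 1314 + 3374 + 1010 = 6958
ΣP(t=0)·Q(t=0) = 27×36 + 6×146 + 470×7 + 500×2 = 972 + 876 + 3290 + 1000 = 6138
Index = 6958 / 6138 × 100 = 113.3594

113.36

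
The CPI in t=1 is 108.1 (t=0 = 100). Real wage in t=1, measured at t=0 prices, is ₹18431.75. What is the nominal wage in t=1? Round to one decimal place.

19924.7

Nominal = Real × (Index/100) = 18431.75 × (108.1/100)
        = 18431.75 × 1.081 = 19924.7218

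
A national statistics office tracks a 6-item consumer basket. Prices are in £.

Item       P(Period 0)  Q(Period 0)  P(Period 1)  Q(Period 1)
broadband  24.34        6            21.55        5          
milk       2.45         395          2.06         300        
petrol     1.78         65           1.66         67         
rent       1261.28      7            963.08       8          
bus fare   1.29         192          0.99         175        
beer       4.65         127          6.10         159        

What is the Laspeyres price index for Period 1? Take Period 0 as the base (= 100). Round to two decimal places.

Laspeyres price index uses base-period quantities as weights.
ΣP(Period 1)·Q(Period 0) = 21.55×6 + 2.06×395 + 1.66×65 + 963.08×7 + 0.99×192 + 6.10×127 = 129.3 + 813.7 + 107.9 + 6741.56 + 190.08 + 774.7 = 8757.24
ΣP(Period 0)·Q(Period 0) = 24.34×6 + 2.45×395 + 1.78×65 + 1261.28×7 + 1.29×192 + 4.65×127 = 146.04 + 967.75 + 115.7 + 8828.96 + 247.68 + 590.55 = 10896.68
Index = 8757.24 / 10896.68 × 100 = 80.3661

80.37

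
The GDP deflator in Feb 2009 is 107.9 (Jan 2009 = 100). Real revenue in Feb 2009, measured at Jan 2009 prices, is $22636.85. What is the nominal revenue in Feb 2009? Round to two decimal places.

Nominal = Real × (Index/100) = 22636.85 × (107.9/100)
        = 22636.85 × 1.079 = 24425.1611

24425.16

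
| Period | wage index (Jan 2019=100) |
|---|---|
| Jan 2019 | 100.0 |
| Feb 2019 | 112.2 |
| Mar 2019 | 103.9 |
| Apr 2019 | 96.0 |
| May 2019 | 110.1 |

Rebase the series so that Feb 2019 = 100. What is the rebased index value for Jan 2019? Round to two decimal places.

89.13

Rebased(Jan 2019) = 100.0 / 112.2 × 100 = 89.1266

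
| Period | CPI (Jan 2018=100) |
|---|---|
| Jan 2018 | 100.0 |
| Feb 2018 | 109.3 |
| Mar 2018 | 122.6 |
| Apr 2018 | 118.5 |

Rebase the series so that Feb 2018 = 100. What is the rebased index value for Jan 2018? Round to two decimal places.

91.49

Rebased(Jan 2018) = 100.0 / 109.3 × 100 = 91.4913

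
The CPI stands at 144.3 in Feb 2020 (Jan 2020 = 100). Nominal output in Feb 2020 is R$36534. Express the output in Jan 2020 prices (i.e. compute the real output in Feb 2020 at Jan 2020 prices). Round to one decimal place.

25318.1

Real = Nominal ÷ (Index/100) = 36534 ÷ (144.3/100)
     = 36534 ÷ 1.443 = 25318.0873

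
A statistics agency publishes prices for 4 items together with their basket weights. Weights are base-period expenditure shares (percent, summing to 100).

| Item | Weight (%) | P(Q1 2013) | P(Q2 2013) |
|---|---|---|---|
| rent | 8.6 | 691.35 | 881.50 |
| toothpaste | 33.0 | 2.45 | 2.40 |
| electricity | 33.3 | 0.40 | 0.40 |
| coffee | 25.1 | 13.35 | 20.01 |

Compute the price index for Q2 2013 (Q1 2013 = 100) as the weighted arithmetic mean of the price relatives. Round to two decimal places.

114.21

rent: 8.6 × (881.50/691.35) = 8.6 × 1.275042 = 10.9654
toothpaste: 33.0 × (2.40/2.45) = 33.0 × 0.979592 = 32.3265
electricity: 33.3 × (0.40/0.40) = 33.3 × 1.000000 = 33.3000
coffee: 25.1 × (20.01/13.35) = 25.1 × 1.498876 = 37.6218
Index = Σ wᵢ·(p₁ᵢ/p₀ᵢ) = 10.9654 + 32.3265 + 33.3000 + 37.6218 = 114.2137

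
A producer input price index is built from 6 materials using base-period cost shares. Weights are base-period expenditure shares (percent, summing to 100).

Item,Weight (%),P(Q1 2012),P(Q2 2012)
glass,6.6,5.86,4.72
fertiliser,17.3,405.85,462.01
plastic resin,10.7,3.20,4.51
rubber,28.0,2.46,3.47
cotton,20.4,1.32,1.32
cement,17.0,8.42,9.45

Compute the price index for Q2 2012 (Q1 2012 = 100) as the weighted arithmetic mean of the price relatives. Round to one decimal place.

glass: 6.6 × (4.72/5.86) = 6.6 × 0.805461 = 5.3160
fertiliser: 17.3 × (462.01/405.85) = 17.3 × 1.138376 = 19.6939
plastic resin: 10.7 × (4.51/3.20) = 10.7 × 1.409375 = 15.0803
rubber: 28.0 × (3.47/2.46) = 28.0 × 1.410569 = 39.4959
cotton: 20.4 × (1.32/1.32) = 20.4 × 1.000000 = 20.4000
cement: 17.0 × (9.45/8.42) = 17.0 × 1.122328 = 19.0796
Index = Σ wᵢ·(p₁ᵢ/p₀ᵢ) = 5.3160 + 19.6939 + 15.0803 + 39.4959 + 20.4000 + 19.0796 = 119.0658

119.1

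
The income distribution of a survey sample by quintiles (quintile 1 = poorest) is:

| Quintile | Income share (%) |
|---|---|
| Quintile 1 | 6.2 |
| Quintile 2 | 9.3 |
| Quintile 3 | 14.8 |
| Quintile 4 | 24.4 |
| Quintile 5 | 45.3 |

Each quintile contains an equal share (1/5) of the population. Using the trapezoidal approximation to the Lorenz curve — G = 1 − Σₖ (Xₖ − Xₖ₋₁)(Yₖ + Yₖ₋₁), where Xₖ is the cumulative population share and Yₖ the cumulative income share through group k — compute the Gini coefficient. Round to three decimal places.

Cumulative income shares Yₖ: 0.0620, 0.1550, 0.3030, 0.5470, 1.0000
Σ (Xₖ−Xₖ₋₁)(Yₖ+Yₖ₋₁) = (1/5)(0.0620+0.0000) + (1/5)(0.1550+0.0620) + (1/5)(0.3030+0.1550) + (1/5)(0.5470+0.3030) + (1/5)(1.0000+0.5470)
  = 0.0124 + 0.0434 + 0.0916 + 0.1700 + 0.3094 = 0.6268
G = 1 − 0.6268 = 0.3732

0.373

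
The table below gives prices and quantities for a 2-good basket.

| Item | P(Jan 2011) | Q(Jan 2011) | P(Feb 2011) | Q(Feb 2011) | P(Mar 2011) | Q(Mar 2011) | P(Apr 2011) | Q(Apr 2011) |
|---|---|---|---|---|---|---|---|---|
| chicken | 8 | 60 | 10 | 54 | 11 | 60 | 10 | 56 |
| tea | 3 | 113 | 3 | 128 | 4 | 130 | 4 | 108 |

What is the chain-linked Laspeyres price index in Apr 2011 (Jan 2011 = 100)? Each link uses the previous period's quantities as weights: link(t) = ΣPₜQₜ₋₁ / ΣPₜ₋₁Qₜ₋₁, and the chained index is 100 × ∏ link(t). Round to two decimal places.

Link Jan 2011→Feb 2011:
ΣP(Feb 2011)Q(Jan 2011) = 10×60 + 3×113 = 600 + 339 = 939
ΣP(Jan 2011)Q(Jan 2011) = 8×60 + 3×113 = 480 + 339 = 819
link = 939/819 = 1.146520
Link Feb 2011→Mar 2011:
ΣP(Mar 2011)Q(Feb 2011) = 11×54 + 4×128 = 594 + 512 = 1106
ΣP(Feb 2011)Q(Feb 2011) = 10×54 + 3×128 = 540 + 384 = 924
link = 1106/924 = 1.196970
Link Mar 2011→Apr 2011:
ΣP(Apr 2011)Q(Mar 2011) = 10×60 + 4×130 = 600 + 520 = 1120
ΣP(Mar 2011)Q(Mar 2011) = 11×60 + 4×130 = 660 + 520 = 1180
link = 1120/1180 = 0.949153
Chained index = 100 × 1.146520 × 1.196970 × 0.949153 = 130.2569

130.26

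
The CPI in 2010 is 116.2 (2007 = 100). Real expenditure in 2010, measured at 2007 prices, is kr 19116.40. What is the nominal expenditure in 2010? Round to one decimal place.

22213.3

Nominal = Real × (Index/100) = 19116.40 × (116.2/100)
        = 19116.40 × 1.162 = 22213.2568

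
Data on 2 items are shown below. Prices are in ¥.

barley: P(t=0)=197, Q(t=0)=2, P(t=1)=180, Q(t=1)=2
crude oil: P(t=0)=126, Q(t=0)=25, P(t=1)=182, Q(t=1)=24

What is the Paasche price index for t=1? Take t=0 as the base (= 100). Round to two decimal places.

138.33

Paasche price index uses current-period quantities as weights.
ΣP(t=1)·Q(t=1) = 180×2 + 182×24 = 360 + 4368 = 4728
ΣP(t=0)·Q(t=1) = 197×2 + 126×24 = 394 + 3024 = 3418
Index = 4728 / 3418 × 100 = 138.3265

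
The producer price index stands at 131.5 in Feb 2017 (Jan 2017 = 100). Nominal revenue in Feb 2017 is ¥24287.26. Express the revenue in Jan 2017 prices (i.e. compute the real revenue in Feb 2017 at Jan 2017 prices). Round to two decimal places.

18469.40

Real = Nominal ÷ (Index/100) = 24287.26 ÷ (131.5/100)
     = 24287.26 ÷ 1.315 = 18469.3992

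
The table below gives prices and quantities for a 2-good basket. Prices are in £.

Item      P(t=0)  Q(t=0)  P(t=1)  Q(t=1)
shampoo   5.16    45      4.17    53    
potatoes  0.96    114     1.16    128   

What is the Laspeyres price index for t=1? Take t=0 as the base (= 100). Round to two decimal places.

Laspeyres price index uses base-period quantities as weights.
ΣP(t=1)·Q(t=0) = 4.17×45 + 1.16×114 = 187.65 + 132.24 = 319.89
ΣP(t=0)·Q(t=0) = 5.16×45 + 0.96×114 = 232.2 + 109.44 = 341.64
Index = 319.89 / 341.64 × 100 = 93.6336

93.63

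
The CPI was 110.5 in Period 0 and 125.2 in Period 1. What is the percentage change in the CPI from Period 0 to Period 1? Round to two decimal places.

13.30%

Change = (125.2 − 110.5) / 110.5 × 100
       = 14.7 / 110.5 × 100 = 13.3032%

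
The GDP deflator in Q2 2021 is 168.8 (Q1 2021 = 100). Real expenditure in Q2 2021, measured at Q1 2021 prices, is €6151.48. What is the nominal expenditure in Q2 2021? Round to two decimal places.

Nominal = Real × (Index/100) = 6151.48 × (168.8/100)
        = 6151.48 × 1.688 = 10383.6982

10383.70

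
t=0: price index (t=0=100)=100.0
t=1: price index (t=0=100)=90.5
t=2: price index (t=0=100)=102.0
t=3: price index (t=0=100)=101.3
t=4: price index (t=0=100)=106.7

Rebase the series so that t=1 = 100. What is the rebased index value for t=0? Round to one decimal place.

110.5

Rebased(t=0) = 100.0 / 90.5 × 100 = 110.4972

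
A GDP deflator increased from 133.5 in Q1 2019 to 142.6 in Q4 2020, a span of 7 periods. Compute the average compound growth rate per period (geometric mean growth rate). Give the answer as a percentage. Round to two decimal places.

0.95%

Growth factor = (142.6/133.5)^(1/7) = (1.068165)^(1/7) = 1.009465
Growth rate = 1.009465 − 1 = 0.009465 = 0.9465%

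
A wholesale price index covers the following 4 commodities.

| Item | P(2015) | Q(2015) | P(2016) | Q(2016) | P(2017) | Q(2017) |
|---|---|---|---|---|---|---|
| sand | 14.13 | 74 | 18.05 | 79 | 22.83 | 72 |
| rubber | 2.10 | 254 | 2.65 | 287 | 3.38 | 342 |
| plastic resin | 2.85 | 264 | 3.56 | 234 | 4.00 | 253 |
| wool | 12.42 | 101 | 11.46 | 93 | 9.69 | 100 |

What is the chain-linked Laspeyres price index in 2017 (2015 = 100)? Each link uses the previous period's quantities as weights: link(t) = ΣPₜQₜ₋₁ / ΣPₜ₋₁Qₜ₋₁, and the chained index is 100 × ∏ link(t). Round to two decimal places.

Link 2015→2016:
ΣP(2016)Q(2015) = 18.05×74 + 2.65×254 + 3.56×264 + 11.46×101 = 1335.7 + 673.1 + 939.84 + 1157.46 = 4106.1
ΣP(2015)Q(2015) = 14.13×74 + 2.10×254 + 2.85×264 + 12.42×101 = 1045.62 + 533.4 + 752.4 + 1254.42 = 3585.84
link = 4106.1/3585.84 = 1.145087
Link 2016→2017:
ΣP(2017)Q(2016) = 22.83×79 + 3.38×287 + 4.00×234 + 9.69×93 = 1803.57 + 970.06 + 936 + 901.17 = 4610.8
ΣP(2016)Q(2016) = 18.05×79 + 2.65×287 + 3.56×234 + 11.46×93 = 1425.95 + 760.55 + 833.04 + 1065.78 = 4085.32
link = 4610.8/4085.32 = 1.128626
Chained index = 100 × 1.145087 × 1.128626 = 129.2376

129.24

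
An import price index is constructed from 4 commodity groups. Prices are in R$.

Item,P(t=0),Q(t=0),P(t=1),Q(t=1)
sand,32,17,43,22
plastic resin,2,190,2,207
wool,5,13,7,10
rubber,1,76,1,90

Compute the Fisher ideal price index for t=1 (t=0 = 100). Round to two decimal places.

Laspeyres component (base-period weights):
ΣP(t=1)Q(t=0) = 43×17 + 2×190 + 7×13 + 1×76 = 731 + 380 + 91 + 76 = 1278
ΣP(t=0)Q(t=0) = 32×17 + 2×190 + 5×13 + 1×76 = 544 + 380 + 65 + 76 = 1065
L = 1278 / 1065 × 100 = 120.0000
Paasche component (current-period weights):
ΣP(t=1)Q(t=1) = 43×22 + 2×207 + 7×10 + 1×90 = 946 + 414 + 70 + 90 = 1520
ΣP(t=0)Q(t=1) = 32×22 + 2×207 + 5×10 + 1×90 = 704 + 414 + 50 + 90 = 1258
P = 1520 / 1258 × 100 = 120.8267
Fisher = √(L × P) = √(120.0000 × 120.8267) = 120.4126

120.41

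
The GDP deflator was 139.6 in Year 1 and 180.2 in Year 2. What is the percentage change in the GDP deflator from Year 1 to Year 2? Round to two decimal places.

29.08%

Change = (180.2 − 139.6) / 139.6 × 100
       = 40.6 / 139.6 × 100 = 29.0831%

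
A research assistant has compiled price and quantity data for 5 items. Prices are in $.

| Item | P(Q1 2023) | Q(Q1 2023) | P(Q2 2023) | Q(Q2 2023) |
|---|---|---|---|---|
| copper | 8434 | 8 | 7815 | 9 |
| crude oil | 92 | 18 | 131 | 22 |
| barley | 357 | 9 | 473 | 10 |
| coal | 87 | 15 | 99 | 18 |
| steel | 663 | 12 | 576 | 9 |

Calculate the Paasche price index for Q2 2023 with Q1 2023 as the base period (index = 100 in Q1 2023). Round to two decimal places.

95.37

Paasche price index uses current-period quantities as weights.
ΣP(Q2 2023)·Q(Q2 2023) = 7815×9 + 131×22 + 473×10 + 99×18 + 576×9 = 70335 + 2882 + 4730 + 1782 + 5184 = 84913
ΣP(Q1 2023)·Q(Q2 2023) = 8434×9 + 92×22 + 357×10 + 87×18 + 663×9 = 75906 + 2024 + 3570 + 1566 + 5967 = 89033
Index = 84913 / 89033 × 100 = 95.3725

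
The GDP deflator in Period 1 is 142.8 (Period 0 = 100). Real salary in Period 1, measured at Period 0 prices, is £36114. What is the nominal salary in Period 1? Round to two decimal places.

51570.79

Nominal = Real × (Index/100) = 36114 × (142.8/100)
        = 36114 × 1.428 = 51570.7920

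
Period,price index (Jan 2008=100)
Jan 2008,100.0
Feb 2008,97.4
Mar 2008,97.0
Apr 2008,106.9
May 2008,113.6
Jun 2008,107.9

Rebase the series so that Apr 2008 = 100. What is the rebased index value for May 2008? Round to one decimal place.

106.3

Rebased(May 2008) = 113.6 / 106.9 × 100 = 106.2675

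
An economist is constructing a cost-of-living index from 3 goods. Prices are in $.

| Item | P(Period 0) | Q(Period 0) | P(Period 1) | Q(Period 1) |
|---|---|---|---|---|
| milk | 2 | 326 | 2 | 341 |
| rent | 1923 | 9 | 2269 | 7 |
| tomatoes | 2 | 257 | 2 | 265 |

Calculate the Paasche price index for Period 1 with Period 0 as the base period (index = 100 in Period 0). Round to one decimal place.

Paasche price index uses current-period quantities as weights.
ΣP(Period 1)·Q(Period 1) = 2×341 + 2269×7 + 2×265 = 682 + 15883 + 530 = 17095
ΣP(Period 0)·Q(Period 1) = 2×341 + 1923×7 + 2×265 = 682 + 13461 + 530 = 14673
Index = 17095 / 14673 × 100 = 116.5065

116.5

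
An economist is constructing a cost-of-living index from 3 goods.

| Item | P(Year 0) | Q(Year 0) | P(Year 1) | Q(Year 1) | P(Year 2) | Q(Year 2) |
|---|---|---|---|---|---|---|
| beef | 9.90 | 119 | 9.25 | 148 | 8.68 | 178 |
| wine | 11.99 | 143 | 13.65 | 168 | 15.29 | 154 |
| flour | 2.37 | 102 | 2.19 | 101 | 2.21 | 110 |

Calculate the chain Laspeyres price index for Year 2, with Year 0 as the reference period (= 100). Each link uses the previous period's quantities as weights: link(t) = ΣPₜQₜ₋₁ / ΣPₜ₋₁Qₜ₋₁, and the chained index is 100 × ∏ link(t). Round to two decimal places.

Link Year 0→Year 1:
ΣP(Year 1)Q(Year 0) = 9.25×119 + 13.65×143 + 2.19×102 = 1100.75 + 1951.95 + 223.38 = 3276.08
ΣP(Year 0)Q(Year 0) = 9.90×119 + 11.99×143 + 2.37×102 = 1178.1 + 1714.57 + 241.74 = 3134.41
link = 3276.08/3134.41 = 1.045198
Link Year 1→Year 2:
ΣP(Year 2)Q(Year 1) = 8.68×148 + 15.29×168 + 2.21×101 = 1284.64 + 2568.72 + 223.21 = 4076.57
ΣP(Year 1)Q(Year 1) = 9.25×148 + 13.65×168 + 2.19×101 = 1369 + 2293.2 + 221.19 = 3883.39
link = 4076.57/3883.39 = 1.049745
Chained index = 100 × 1.045198 × 1.049745 = 109.7192

109.72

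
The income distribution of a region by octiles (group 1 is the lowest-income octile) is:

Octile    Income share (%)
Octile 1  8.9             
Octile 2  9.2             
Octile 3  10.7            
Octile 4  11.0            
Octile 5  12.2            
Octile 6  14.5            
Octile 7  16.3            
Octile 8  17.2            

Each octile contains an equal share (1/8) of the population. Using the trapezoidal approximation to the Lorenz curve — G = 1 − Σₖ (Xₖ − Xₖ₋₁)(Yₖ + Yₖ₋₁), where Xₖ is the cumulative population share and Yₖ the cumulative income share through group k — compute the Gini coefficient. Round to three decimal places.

Cumulative income shares Yₖ: 0.0890, 0.1810, 0.2880, 0.3980, 0.5200, 0.6650, 0.8280, 1.0000
Σ (Xₖ−Xₖ₋₁)(Yₖ+Yₖ₋₁) = (1/8)(0.0890+0.0000) + (1/8)(0.1810+0.0890) + (1/8)(0.2880+0.1810) + (1/8)(0.3980+0.2880) + (1/8)(0.5200+0.3980) + (1/8)(0.6650+0.5200) + (1/8)(0.8280+0.6650) + (1/8)(1.0000+0.8280)
  = 0.0111 + 0.0338 + 0.0586 + 0.0857 + 0.1147 + 0.1481 + 0.1866 + 0.2285 = 0.8672
G = 1 − 0.8672 = 0.1328

0.133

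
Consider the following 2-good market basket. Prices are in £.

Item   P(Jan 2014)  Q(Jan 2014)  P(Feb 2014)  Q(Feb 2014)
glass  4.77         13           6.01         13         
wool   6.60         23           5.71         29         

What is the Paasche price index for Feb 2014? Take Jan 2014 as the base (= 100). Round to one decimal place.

96.2

Paasche price index uses current-period quantities as weights.
ΣP(Feb 2014)·Q(Feb 2014) = 6.01×13 + 5.71×29 = 78.13 + 165.59 = 243.72
ΣP(Jan 2014)·Q(Feb 2014) = 4.77×13 + 6.60×29 = 62.01 + 191.4 = 253.41
Index = 243.72 / 253.41 × 100 = 96.1762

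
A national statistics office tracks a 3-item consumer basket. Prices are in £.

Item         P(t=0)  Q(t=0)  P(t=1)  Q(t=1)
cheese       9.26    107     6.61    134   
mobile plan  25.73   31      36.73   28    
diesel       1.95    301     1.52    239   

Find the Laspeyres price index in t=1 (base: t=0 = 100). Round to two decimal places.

96.97

Laspeyres price index uses base-period quantities as weights.
ΣP(t=1)·Q(t=0) = 6.61×107 + 36.73×31 + 1.52×301 = 707.27 + 1138.63 + 457.52 = 2303.42
ΣP(t=0)·Q(t=0) = 9.26×107 + 25.73×31 + 1.95×301 = 990.82 + 797.63 + 586.95 = 2375.4
Index = 2303.42 / 2375.4 × 100 = 96.9698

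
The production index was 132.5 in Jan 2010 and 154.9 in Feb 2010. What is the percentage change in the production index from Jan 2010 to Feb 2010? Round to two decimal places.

Change = (154.9 − 132.5) / 132.5 × 100
       = 22.4 / 132.5 × 100 = 16.9057%

16.91%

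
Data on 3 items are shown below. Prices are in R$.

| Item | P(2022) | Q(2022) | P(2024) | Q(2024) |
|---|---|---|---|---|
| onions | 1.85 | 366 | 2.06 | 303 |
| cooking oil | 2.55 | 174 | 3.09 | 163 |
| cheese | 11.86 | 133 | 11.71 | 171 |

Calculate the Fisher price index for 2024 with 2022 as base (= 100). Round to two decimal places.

Laspeyres component (base-period weights):
ΣP(2024)Q(2022) = 2.06×366 + 3.09×174 + 11.71×133 = 753.96 + 537.66 + 1557.43 = 2849.05
ΣP(2022)Q(2022) = 1.85×366 + 2.55×174 + 11.86×133 = 677.1 + 443.7 + 1577.38 = 2698.18
L = 2849.05 / 2698.18 × 100 = 105.5915
Paasche component (current-period weights):
ΣP(2024)Q(2024) = 2.06×303 + 3.09×163 + 11.71×171 = 624.18 + 503.67 + 2002.41 = 3130.26
ΣP(2022)Q(2024) = 1.85×303 + 2.55×163 + 11.86×171 = 560.55 + 415.65 + 2028.06 = 3004.26
P = 3130.26 / 3004.26 × 100 = 104.1940
Fisher = √(L × P) = √(105.5915 × 104.1940) = 104.8905

104.89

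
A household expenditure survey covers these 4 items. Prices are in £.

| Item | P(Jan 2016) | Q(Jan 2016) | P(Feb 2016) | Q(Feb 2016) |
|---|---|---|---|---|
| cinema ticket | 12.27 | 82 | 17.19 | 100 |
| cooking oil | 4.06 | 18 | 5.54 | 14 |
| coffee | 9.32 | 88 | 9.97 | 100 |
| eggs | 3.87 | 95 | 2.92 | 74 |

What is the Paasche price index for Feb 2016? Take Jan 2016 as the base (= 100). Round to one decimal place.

Paasche price index uses current-period quantities as weights.
ΣP(Feb 2016)·Q(Feb 2016) = 17.19×100 + 5.54×14 + 9.97×100 + 2.92×74 = 1719 + 77.56 + 997 + 216.08 = 3009.64
ΣP(Jan 2016)·Q(Feb 2016) = 12.27×100 + 4.06×14 + 9.32×100 + 3.87×74 = 1227 + 56.84 + 932 + 286.38 = 2502.22
Index = 3009.64 / 2502.22 × 100 = 120.2788

120.3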